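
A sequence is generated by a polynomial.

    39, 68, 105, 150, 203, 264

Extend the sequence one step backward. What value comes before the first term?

18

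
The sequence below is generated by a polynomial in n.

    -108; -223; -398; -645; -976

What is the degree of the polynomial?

First differences: -115, -175, -247, -331
Second differences: -60, -72, -84
Third differences: -12, -12
The third differences are constant, so the polynomial has degree 3.

3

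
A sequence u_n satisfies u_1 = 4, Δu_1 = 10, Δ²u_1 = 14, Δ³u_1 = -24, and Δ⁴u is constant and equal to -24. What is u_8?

-1312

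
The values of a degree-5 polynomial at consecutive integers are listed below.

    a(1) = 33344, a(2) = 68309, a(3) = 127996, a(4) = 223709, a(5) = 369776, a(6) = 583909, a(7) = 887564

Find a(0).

34965  59687  95713  146067  214133  303655
24722  36026  50354  68066  89522
11304  14328  17712  21456
3024  3384  3744
360  360
The fifth differences are constant at 360.
Work back: 3024 − 360 = 2664;  11304 − 2664 = 8640;  24722 − 8640 = 16082;  34965 − 16082 = 18883;  33344 − 18883 = 14461

14461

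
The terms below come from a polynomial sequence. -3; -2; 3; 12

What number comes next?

25

Δ: 1  5  9
Δ²: 4  4
Second differences constant at 4.
9 + 4 = 13;  12 + 13 = 25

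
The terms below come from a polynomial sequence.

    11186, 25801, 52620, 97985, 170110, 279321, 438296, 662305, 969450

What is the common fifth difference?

240

Δ: 14615, 26819, 45365, 72125, 109211, 158975, 224009, 307145
Δ²: 12204, 18546, 26760, 37086, 49764, 65034, 83136
Δ³: 6342, 8214, 10326, 12678, 15270, 18102
Δ⁴: 1872, 2112, 2352, 2592, 2832
Δ⁵: 240, 240, 240, 240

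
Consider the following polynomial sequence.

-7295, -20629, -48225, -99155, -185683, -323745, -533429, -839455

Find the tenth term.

First differences: -13334, -27596, -50930, -86528, -138062, -209684, -306026
Second differences: -14262, -23334, -35598, -51534, -71622, -96342
Third differences: -9072, -12264, -15936, -20088, -24720
Fourth differences: -3192, -3672, -4152, -4632
Fifth differences: -480, -480, -480
Constant fifth difference = -480, so extend:
-4632 − 480 = -5112;  -24720 − 5112 = -29832;  -96342 − 29832 = -126174;  -306026 − 126174 = -432200;  -839455 − 432200 = -1271655
-5112 − 480 = -5592;  -29832 − 5592 = -35424;  -126174 − 35424 = -161598;  -432200 − 161598 = -593798;  -1271655 − 593798 = -1865453

-1865453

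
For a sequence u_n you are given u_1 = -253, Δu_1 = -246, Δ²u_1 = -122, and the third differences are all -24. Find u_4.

Build the table forward from the leading diagonal:
Δ³: -24, -24, -24, -24
Δ²: -122, -146, -170, -194
Δ: -246, -368, -514, -684
u: -253, -499, -867, -1381

-1381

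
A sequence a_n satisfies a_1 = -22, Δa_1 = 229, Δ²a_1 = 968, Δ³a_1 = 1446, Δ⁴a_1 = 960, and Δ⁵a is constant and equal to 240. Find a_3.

Build the table forward from the leading diagonal:
Δ⁵: 240  240  240
Δ⁴: 960  1200  1440
Δ³: 1446  2406  3606
Δ²: 968  2414  4820
Δ: 229  1197  3611
a: -22  207  1404

1404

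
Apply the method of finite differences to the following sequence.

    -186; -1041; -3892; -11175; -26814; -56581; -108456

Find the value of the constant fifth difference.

Δ: -855, -2851, -7283, -15639, -29767, -51875
Δ²: -1996, -4432, -8356, -14128, -22108
Δ³: -2436, -3924, -5772, -7980
Δ⁴: -1488, -1848, -2208
Δ⁵: -360, -360

-360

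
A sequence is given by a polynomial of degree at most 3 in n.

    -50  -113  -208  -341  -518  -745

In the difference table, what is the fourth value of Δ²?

Δ: -63, -95, -133, -177, -227
Δ²: -32, -38, -44, -50
Δ³: -6, -6, -6

-50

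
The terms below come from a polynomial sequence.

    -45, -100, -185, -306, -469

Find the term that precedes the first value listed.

-14

Δ: -55, -85, -121, -163
Δ²: -30, -36, -42
Δ³: -6, -6
The third differences are constant at -6.
Work back: -30 + 6 = -24;  -55 + 24 = -31;  -45 + 31 = -14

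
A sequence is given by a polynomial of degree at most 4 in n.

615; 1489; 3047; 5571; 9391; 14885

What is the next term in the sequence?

22479

D1: 874 , 1558 , 2524 , 3820 , 5494
D2: 684 , 966 , 1296 , 1674
D3: 282 , 330 , 378
D4: 48 , 48
Constant fourth difference = 48, so extend:
378 + 48 = 426;  1674 + 426 = 2100;  5494 + 2100 = 7594;  14885 + 7594 = 22479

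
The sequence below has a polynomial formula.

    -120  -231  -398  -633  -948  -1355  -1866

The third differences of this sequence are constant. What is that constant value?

Δ: -111, -167, -235, -315, -407, -511
Δ²: -56, -68, -80, -92, -104
Δ³: -12, -12, -12, -12

-12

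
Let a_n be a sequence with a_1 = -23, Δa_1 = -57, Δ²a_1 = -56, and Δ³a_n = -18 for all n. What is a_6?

Build the table forward from the leading diagonal:
D3: -18  -18  -18  -18  -18  -18
D2: -56  -74  -92  -110  -128  -146
D1: -57  -113  -187  -279  -389  -517
a: -23  -80  -193  -380  -659  -1048

-1048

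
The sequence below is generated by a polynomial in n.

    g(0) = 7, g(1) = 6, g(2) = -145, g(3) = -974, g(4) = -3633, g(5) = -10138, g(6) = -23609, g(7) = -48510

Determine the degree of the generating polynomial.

5

-1, -151, -829, -2659, -6505, -13471, -24901
-150, -678, -1830, -3846, -6966, -11430
-528, -1152, -2016, -3120, -4464
-624, -864, -1104, -1344
-240, -240, -240
The fifth differences are constant, so the polynomial has degree 5.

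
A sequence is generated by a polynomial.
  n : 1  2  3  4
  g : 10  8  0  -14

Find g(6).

-60

-2, -8, -14
-6, -6
Constant second difference = -6, so extend:
-14 − 6 = -20;  -14 − 20 = -34
-20 − 6 = -26;  -34 − 26 = -60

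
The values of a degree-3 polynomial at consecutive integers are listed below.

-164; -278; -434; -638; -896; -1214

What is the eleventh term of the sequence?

Δ: -114 , -156 , -204 , -258 , -318
Δ²: -42 , -48 , -54 , -60
Δ³: -6 , -6 , -6
Third differences constant at -6.
-60 − 6 = -66;  -318 − 66 = -384;  -1214 − 384 = -1598
-66 − 6 = -72;  -384 − 72 = -456;  -1598 − 456 = -2054
-72 − 6 = -78;  -456 − 78 = -534;  -2054 − 534 = -2588
-78 − 6 = -84;  -534 − 84 = -618;  -2588 − 618 = -3206
-84 − 6 = -90;  -618 − 90 = -708;  -3206 − 708 = -3914

-3914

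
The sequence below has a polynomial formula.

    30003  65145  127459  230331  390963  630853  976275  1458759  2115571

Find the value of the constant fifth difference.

Δ: 35142, 62314, 102872, 160632, 239890, 345422, 482484, 656812
Δ²: 27172, 40558, 57760, 79258, 105532, 137062, 174328
Δ³: 13386, 17202, 21498, 26274, 31530, 37266
Δ⁴: 3816, 4296, 4776, 5256, 5736
Δ⁵: 480, 480, 480, 480

480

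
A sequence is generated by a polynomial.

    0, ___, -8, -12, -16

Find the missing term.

Using the last 3 terms:
First differences: -4  -4
Constant first difference = -4.
Extend backward: -8 + 4 = -4

-4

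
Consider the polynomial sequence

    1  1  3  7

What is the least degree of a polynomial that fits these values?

2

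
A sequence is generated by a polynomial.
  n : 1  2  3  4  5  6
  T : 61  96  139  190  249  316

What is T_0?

First differences: 35  43  51  59  67
Second differences: 8  8  8  8
The second differences are constant at 8.
Work back: 35 − 8 = 27;  61 − 27 = 34

34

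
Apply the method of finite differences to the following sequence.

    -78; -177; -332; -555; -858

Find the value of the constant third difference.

-12

First differences: -99, -155, -223, -303
Second differences: -56, -68, -80
Third differences: -12, -12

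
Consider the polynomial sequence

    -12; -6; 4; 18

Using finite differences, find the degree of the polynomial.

Δ: 6, 10, 14
Δ²: 4, 4
The second differences are constant, so the polynomial has degree 2.

2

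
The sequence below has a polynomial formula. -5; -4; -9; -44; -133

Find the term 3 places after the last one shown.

-964

Δ: 1, -5, -35, -89
Δ²: -6, -30, -54
Δ³: -24, -24
Third differences constant at -24.
-54 − 24 = -78;  -89 − 78 = -167;  -133 − 167 = -300
-78 − 24 = -102;  -167 − 102 = -269;  -300 − 269 = -569
-102 − 24 = -126;  -269 − 126 = -395;  -569 − 395 = -964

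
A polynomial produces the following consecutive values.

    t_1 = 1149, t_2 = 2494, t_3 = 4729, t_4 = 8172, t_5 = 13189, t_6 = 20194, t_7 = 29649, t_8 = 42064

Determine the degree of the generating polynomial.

4

First differences: 1345, 2235, 3443, 5017, 7005, 9455, 12415
Second differences: 890, 1208, 1574, 1988, 2450, 2960
Third differences: 318, 366, 414, 462, 510
Fourth differences: 48, 48, 48, 48
The fourth differences are constant, so the polynomial has degree 4.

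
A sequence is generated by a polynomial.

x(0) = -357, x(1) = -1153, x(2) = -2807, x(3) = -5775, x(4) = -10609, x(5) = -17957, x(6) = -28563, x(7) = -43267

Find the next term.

Δ: -796 , -1654 , -2968 , -4834 , -7348 , -10606 , -14704
Δ²: -858 , -1314 , -1866 , -2514 , -3258 , -4098
Δ³: -456 , -552 , -648 , -744 , -840
Δ⁴: -96 , -96 , -96 , -96
The fourth differences are constant (-96).
-840 − 96 = -936;  -4098 − 936 = -5034;  -14704 − 5034 = -19738;  -43267 − 19738 = -63005

-63005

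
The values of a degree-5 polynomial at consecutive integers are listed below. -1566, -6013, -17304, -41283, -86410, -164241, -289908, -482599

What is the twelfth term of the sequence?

First differences: -4447  -11291  -23979  -45127  -77831  -125667  -192691
Second differences: -6844  -12688  -21148  -32704  -47836  -67024
Third differences: -5844  -8460  -11556  -15132  -19188
Fourth differences: -2616  -3096  -3576  -4056
Fifth differences: -480  -480  -480
Constant fifth difference = -480, so extend:
-4056 − 480 = -4536;  -19188 − 4536 = -23724;  -67024 − 23724 = -90748;  -192691 − 90748 = -283439;  -482599 − 283439 = -766038
-4536 − 480 = -5016;  -23724 − 5016 = -28740;  -90748 − 28740 = -119488;  -283439 − 119488 = -402927;  -766038 − 402927 = -1168965
-5016 − 480 = -5496;  -28740 − 5496 = -34236;  -119488 − 34236 = -153724;  -402927 − 153724 = -556651;  -1168965 − 556651 = -1725616
-5496 − 480 = -5976;  -34236 − 5976 = -40212;  -153724 − 40212 = -193936;  -556651 − 193936 = -750587;  -1725616 − 750587 = -2476203

-2476203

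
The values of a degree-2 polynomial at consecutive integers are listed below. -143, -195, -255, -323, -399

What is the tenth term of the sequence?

-52, -60, -68, -76
-8, -8, -8
Second differences constant at -8.
-76 − 8 = -84;  -399 − 84 = -483
-84 − 8 = -92;  -483 − 92 = -575
-92 − 8 = -100;  -575 − 100 = -675
-100 − 8 = -108;  -675 − 108 = -783
-108 − 8 = -116;  -783 − 116 = -899

-899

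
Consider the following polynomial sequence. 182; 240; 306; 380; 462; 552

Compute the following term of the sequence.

650

58 , 66 , 74 , 82 , 90
8 , 8 , 8 , 8
Constant second difference = 8, so extend:
90 + 8 = 98;  552 + 98 = 650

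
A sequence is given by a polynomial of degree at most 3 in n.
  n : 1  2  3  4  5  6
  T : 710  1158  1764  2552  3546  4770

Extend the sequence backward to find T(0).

Δ: 448, 606, 788, 994, 1224
Δ²: 158, 182, 206, 230
Δ³: 24, 24, 24
The third differences are constant at 24.
Work back: 158 − 24 = 134;  448 − 134 = 314;  710 − 314 = 396

396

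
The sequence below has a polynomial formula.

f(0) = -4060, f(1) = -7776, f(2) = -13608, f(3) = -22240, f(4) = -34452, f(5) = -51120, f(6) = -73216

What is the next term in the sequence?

First differences: -3716 , -5832 , -8632 , -12212 , -16668 , -22096
Second differences: -2116 , -2800 , -3580 , -4456 , -5428
Third differences: -684 , -780 , -876 , -972
Fourth differences: -96 , -96 , -96
The fourth differences are constant (-96).
-972 − 96 = -1068;  -5428 − 1068 = -6496;  -22096 − 6496 = -28592;  -73216 − 28592 = -101808

-101808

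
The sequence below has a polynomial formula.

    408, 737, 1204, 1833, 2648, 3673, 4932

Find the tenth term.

329, 467, 629, 815, 1025, 1259
138, 162, 186, 210, 234
24, 24, 24, 24
Constant third difference = 24, so extend:
234 + 24 = 258;  1259 + 258 = 1517;  4932 + 1517 = 6449
258 + 24 = 282;  1517 + 282 = 1799;  6449 + 1799 = 8248
282 + 24 = 306;  1799 + 306 = 2105;  8248 + 2105 = 10353

10353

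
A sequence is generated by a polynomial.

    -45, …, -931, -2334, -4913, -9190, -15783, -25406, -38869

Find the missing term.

-278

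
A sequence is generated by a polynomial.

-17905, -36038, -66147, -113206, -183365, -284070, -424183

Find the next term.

Δ: -18133  -30109  -47059  -70159  -100705  -140113
Δ²: -11976  -16950  -23100  -30546  -39408
Δ³: -4974  -6150  -7446  -8862
Δ⁴: -1176  -1296  -1416
Δ⁵: -120  -120
The fifth differences are constant (-120).
-1416 − 120 = -1536;  -8862 − 1536 = -10398;  -39408 − 10398 = -49806;  -140113 − 49806 = -189919;  -424183 − 189919 = -614102

-614102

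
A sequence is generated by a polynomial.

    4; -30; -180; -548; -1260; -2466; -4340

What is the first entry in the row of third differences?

-102

D1: -34, -150, -368, -712, -1206, -1874
D2: -116, -218, -344, -494, -668
D3: -102, -126, -150, -174
D4: -24, -24, -24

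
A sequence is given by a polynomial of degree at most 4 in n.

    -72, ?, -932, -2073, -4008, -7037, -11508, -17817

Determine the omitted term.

-333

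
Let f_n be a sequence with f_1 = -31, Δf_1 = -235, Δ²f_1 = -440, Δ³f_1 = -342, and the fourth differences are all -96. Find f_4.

-2398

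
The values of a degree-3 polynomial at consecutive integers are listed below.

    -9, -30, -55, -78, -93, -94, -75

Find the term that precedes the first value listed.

2

D1: -21, -25, -23, -15, -1, 19
D2: -4, 2, 8, 14, 20
D3: 6, 6, 6, 6
The third differences are constant at 6.
Work back: -4 − 6 = -10;  -21 + 10 = -11;  -9 + 11 = 2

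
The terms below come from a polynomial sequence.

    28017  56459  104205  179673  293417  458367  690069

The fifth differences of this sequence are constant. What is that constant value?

D1: 28442, 47746, 75468, 113744, 164950, 231702
D2: 19304, 27722, 38276, 51206, 66752
D3: 8418, 10554, 12930, 15546
D4: 2136, 2376, 2616
D5: 240, 240

240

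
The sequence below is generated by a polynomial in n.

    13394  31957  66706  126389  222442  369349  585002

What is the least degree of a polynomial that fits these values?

5

Δ: 18563, 34749, 59683, 96053, 146907, 215653
Δ²: 16186, 24934, 36370, 50854, 68746
Δ³: 8748, 11436, 14484, 17892
Δ⁴: 2688, 3048, 3408
Δ⁵: 360, 360
The fifth differences are constant, so the polynomial has degree 5.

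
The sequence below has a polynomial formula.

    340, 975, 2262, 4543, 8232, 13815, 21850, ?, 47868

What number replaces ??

32967

Using the first 7 terms:
635  1287  2281  3689  5583  8035
652  994  1408  1894  2452
342  414  486  558
72  72  72
Constant fourth difference = 72.
Extend forward: 558 + 72 = 630;  2452 + 630 = 3082;  8035 + 3082 = 11117;  21850 + 11117 = 32967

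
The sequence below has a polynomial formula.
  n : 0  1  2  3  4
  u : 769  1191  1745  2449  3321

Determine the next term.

First differences: 422  554  704  872
Second differences: 132  150  168
Third differences: 18  18
Third differences constant at 18.
168 + 18 = 186;  872 + 186 = 1058;  3321 + 1058 = 4379

4379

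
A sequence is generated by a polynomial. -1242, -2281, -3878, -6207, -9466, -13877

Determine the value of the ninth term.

-36602

D1: -1039, -1597, -2329, -3259, -4411
D2: -558, -732, -930, -1152
D3: -174, -198, -222
D4: -24, -24
The fourth differences are constant (-24).
-222 − 24 = -246;  -1152 − 246 = -1398;  -4411 − 1398 = -5809;  -13877 − 5809 = -19686
-246 − 24 = -270;  -1398 − 270 = -1668;  -5809 − 1668 = -7477;  -19686 − 7477 = -27163
-270 − 24 = -294;  -1668 − 294 = -1962;  -7477 − 1962 = -9439;  -27163 − 9439 = -36602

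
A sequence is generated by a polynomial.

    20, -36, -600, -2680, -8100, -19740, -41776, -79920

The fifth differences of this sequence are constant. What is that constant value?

-240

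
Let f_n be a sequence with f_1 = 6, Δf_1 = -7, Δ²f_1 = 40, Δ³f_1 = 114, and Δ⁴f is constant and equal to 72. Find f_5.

746

Build the table forward from the leading diagonal:
Δ⁴: 72  72  72  72  72
Δ³: 114  186  258  330  402
Δ²: 40  154  340  598  928
Δ: -7  33  187  527  1125
f: 6  -1  32  219  746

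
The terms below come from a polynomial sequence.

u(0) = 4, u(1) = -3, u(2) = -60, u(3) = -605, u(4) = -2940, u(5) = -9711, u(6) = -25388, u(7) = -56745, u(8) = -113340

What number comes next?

-207995

First differences: -7 , -57 , -545 , -2335 , -6771 , -15677 , -31357 , -56595
Second differences: -50 , -488 , -1790 , -4436 , -8906 , -15680 , -25238
Third differences: -438 , -1302 , -2646 , -4470 , -6774 , -9558
Fourth differences: -864 , -1344 , -1824 , -2304 , -2784
Fifth differences: -480 , -480 , -480 , -480
Constant fifth difference = -480, so extend:
-2784 − 480 = -3264;  -9558 − 3264 = -12822;  -25238 − 12822 = -38060;  -56595 − 38060 = -94655;  -113340 − 94655 = -207995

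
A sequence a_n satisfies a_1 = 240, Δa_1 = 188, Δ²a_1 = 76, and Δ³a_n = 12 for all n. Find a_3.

692

Build the table forward from the leading diagonal:
D3: 12  12  12
D2: 76  88  100
D1: 188  264  352
a: 240  428  692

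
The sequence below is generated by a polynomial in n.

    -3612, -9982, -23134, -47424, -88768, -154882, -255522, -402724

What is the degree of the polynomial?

5

Δ: -6370, -13152, -24290, -41344, -66114, -100640, -147202
Δ²: -6782, -11138, -17054, -24770, -34526, -46562
Δ³: -4356, -5916, -7716, -9756, -12036
Δ⁴: -1560, -1800, -2040, -2280
Δ⁵: -240, -240, -240
The fifth differences are constant, so the polynomial has degree 5.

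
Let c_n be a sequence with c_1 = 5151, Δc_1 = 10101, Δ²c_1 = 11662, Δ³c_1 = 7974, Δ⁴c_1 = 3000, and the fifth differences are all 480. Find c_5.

150423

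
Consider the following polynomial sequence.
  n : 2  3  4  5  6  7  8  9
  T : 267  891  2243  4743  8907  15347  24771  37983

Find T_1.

624, 1352, 2500, 4164, 6440, 9424, 13212
728, 1148, 1664, 2276, 2984, 3788
420, 516, 612, 708, 804
96, 96, 96, 96
The fourth differences are constant at 96.
Work back: 420 − 96 = 324;  728 − 324 = 404;  624 − 404 = 220;  267 − 220 = 47

47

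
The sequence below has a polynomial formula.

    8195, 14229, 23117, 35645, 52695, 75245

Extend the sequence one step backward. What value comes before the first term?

Δ: 6034  8888  12528  17050  22550
Δ²: 2854  3640  4522  5500
Δ³: 786  882  978
Δ⁴: 96  96
The fourth differences are constant at 96.
Work back: 786 − 96 = 690;  2854 − 690 = 2164;  6034 − 2164 = 3870;  8195 − 3870 = 4325

4325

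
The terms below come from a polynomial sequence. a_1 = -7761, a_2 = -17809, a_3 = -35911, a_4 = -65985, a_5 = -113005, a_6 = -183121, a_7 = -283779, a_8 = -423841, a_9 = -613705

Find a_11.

-10048 , -18102 , -30074 , -47020 , -70116 , -100658 , -140062 , -189864
-8054 , -11972 , -16946 , -23096 , -30542 , -39404 , -49802
-3918 , -4974 , -6150 , -7446 , -8862 , -10398
-1056 , -1176 , -1296 , -1416 , -1536
-120 , -120 , -120 , -120
Constant fifth difference = -120, so extend:
-1536 − 120 = -1656;  -10398 − 1656 = -12054;  -49802 − 12054 = -61856;  -189864 − 61856 = -251720;  -613705 − 251720 = -865425
-1656 − 120 = -1776;  -12054 − 1776 = -13830;  -61856 − 13830 = -75686;  -251720 − 75686 = -327406;  -865425 − 327406 = -1192831

-1192831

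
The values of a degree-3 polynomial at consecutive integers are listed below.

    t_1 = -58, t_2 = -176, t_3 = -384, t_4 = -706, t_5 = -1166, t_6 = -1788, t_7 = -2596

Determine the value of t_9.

-4866

-118, -208, -322, -460, -622, -808
-90, -114, -138, -162, -186
-24, -24, -24, -24
Third differences constant at -24.
-186 − 24 = -210;  -808 − 210 = -1018;  -2596 − 1018 = -3614
-210 − 24 = -234;  -1018 − 234 = -1252;  -3614 − 1252 = -4866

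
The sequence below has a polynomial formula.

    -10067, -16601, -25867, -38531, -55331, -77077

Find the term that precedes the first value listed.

-5671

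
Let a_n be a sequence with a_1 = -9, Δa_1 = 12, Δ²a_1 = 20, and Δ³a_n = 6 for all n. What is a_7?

Build the table forward from the leading diagonal:
Third differences: 6  6  6  6  6  6  6
Second differences: 20  26  32  38  44  50  56
First differences: 12  32  58  90  128  172  222
a: -9  3  35  93  183  311  483

483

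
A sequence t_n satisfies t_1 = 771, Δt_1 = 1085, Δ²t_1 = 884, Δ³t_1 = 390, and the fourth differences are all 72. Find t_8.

Build the table forward from the leading diagonal:
Δ⁴: 72, 72, 72, 72, 72, 72, 72, 72
Δ³: 390, 462, 534, 606, 678, 750, 822, 894
Δ²: 884, 1274, 1736, 2270, 2876, 3554, 4304, 5126
Δ: 1085, 1969, 3243, 4979, 7249, 10125, 13679, 17983
t: 771, 1856, 3825, 7068, 12047, 19296, 29421, 43100

43100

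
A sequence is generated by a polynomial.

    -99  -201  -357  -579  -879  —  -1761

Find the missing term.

-1269

Using the first 5 terms:
Δ: -102  -156  -222  -300
Δ²: -54  -66  -78
Δ³: -12  -12
Constant third difference = -12.
Extend forward: -78 − 12 = -90;  -300 − 90 = -390;  -879 − 390 = -1269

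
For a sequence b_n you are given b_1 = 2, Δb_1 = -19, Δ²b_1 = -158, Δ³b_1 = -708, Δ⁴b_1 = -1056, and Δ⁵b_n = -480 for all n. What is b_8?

Build the table forward from the leading diagonal:
D5: -480, -480, -480, -480, -480, -480, -480, -480
D4: -1056, -1536, -2016, -2496, -2976, -3456, -3936, -4416
D3: -708, -1764, -3300, -5316, -7812, -10788, -14244, -18180
D2: -158, -866, -2630, -5930, -11246, -19058, -29846, -44090
D1: -19, -177, -1043, -3673, -9603, -20849, -39907, -69753
b: 2, -17, -194, -1237, -4910, -14513, -35362, -75269

-75269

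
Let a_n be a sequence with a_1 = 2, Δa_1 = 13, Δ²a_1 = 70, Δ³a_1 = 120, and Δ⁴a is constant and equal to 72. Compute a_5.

1026

Build the table forward from the leading diagonal:
D4: 72, 72, 72, 72, 72
D3: 120, 192, 264, 336, 408
D2: 70, 190, 382, 646, 982
D1: 13, 83, 273, 655, 1301
a: 2, 15, 98, 371, 1026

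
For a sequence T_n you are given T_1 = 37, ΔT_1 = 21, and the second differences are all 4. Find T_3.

83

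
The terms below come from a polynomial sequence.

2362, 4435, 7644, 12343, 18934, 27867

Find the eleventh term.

126772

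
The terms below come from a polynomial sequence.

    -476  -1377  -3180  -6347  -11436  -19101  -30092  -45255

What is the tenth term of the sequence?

-91961

-901, -1803, -3167, -5089, -7665, -10991, -15163
-902, -1364, -1922, -2576, -3326, -4172
-462, -558, -654, -750, -846
-96, -96, -96, -96
The fourth differences are constant (-96).
-846 − 96 = -942;  -4172 − 942 = -5114;  -15163 − 5114 = -20277;  -45255 − 20277 = -65532
-942 − 96 = -1038;  -5114 − 1038 = -6152;  -20277 − 6152 = -26429;  -65532 − 26429 = -91961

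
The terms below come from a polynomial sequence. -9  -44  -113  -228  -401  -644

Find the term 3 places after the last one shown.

-1913

-35, -69, -115, -173, -243
-34, -46, -58, -70
-12, -12, -12
The third differences are constant (-12).
-70 − 12 = -82;  -243 − 82 = -325;  -644 − 325 = -969
-82 − 12 = -94;  -325 − 94 = -419;  -969 − 419 = -1388
-94 − 12 = -106;  -419 − 106 = -525;  -1388 − 525 = -1913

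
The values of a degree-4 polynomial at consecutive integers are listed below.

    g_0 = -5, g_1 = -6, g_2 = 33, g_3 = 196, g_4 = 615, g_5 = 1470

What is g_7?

5448

D1: -1  39  163  419  855
D2: 40  124  256  436
D3: 84  132  180
D4: 48  48
Fourth differences constant at 48.
180 + 48 = 228;  436 + 228 = 664;  855 + 664 = 1519;  1470 + 1519 = 2989
228 + 48 = 276;  664 + 276 = 940;  1519 + 940 = 2459;  2989 + 2459 = 5448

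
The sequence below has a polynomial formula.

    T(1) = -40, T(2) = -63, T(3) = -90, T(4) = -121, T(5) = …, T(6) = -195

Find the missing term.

-156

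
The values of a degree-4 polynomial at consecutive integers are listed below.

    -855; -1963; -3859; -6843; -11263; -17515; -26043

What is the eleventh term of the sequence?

-93475

D1: -1108 , -1896 , -2984 , -4420 , -6252 , -8528
D2: -788 , -1088 , -1436 , -1832 , -2276
D3: -300 , -348 , -396 , -444
D4: -48 , -48 , -48
Constant fourth difference = -48, so extend:
-444 − 48 = -492;  -2276 − 492 = -2768;  -8528 − 2768 = -11296;  -26043 − 11296 = -37339
-492 − 48 = -540;  -2768 − 540 = -3308;  -11296 − 3308 = -14604;  -37339 − 14604 = -51943
-540 − 48 = -588;  -3308 − 588 = -3896;  -14604 − 3896 = -18500;  -51943 − 18500 = -70443
-588 − 48 = -636;  -3896 − 636 = -4532;  -18500 − 4532 = -23032;  -70443 − 23032 = -93475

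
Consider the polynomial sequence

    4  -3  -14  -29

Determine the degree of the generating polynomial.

-7, -11, -15
-4, -4
The second differences are constant, so the polynomial has degree 2.

2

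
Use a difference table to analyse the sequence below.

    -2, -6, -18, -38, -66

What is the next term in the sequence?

-102

-4  -12  -20  -28
-8  -8  -8
The second differences are constant (-8).
-28 − 8 = -36;  -66 − 36 = -102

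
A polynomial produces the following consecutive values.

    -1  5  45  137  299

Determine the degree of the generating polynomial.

Δ: 6, 40, 92, 162
Δ²: 34, 52, 70
Δ³: 18, 18
The third differences are constant, so the polynomial has degree 3.

3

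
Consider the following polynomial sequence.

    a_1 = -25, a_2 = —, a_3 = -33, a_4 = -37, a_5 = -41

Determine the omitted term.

-29

Using the last 3 terms:
Δ: -4, -4
Constant first difference = -4.
Extend backward: -33 + 4 = -29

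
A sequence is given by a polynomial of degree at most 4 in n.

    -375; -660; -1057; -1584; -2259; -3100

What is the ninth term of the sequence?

First differences: -285, -397, -527, -675, -841
Second differences: -112, -130, -148, -166
Third differences: -18, -18, -18
Constant third difference = -18, so extend:
-166 − 18 = -184;  -841 − 184 = -1025;  -3100 − 1025 = -4125
-184 − 18 = -202;  -1025 − 202 = -1227;  -4125 − 1227 = -5352
-202 − 18 = -220;  -1227 − 220 = -1447;  -5352 − 1447 = -6799

-6799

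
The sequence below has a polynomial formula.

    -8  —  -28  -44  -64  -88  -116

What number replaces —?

-16

Using the last 5 terms:
D1: -16, -20, -24, -28
D2: -4, -4, -4
Constant second difference = -4.
Extend backward: -16 + 4 = -12;  -28 + 12 = -16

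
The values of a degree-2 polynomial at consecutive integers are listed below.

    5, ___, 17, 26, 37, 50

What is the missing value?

Using the last 4 terms:
9  11  13
2  2
Constant second difference = 2.
Extend backward: 9 − 2 = 7;  17 − 7 = 10

10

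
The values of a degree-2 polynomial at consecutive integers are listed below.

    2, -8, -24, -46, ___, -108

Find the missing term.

-74

Using the first 4 terms:
-10, -16, -22
-6, -6
Constant second difference = -6.
Extend forward: -22 − 6 = -28;  -46 − 28 = -74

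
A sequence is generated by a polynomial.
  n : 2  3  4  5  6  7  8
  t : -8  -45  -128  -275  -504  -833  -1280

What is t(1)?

Δ: -37, -83, -147, -229, -329, -447
Δ²: -46, -64, -82, -100, -118
Δ³: -18, -18, -18, -18
The third differences are constant at -18.
Work back: -46 + 18 = -28;  -37 + 28 = -9;  -8 + 9 = 1

1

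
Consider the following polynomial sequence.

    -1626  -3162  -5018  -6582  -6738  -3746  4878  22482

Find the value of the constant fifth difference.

120

First differences: -1536, -1856, -1564, -156, 2992, 8624, 17604
Second differences: -320, 292, 1408, 3148, 5632, 8980
Third differences: 612, 1116, 1740, 2484, 3348
Fourth differences: 504, 624, 744, 864
Fifth differences: 120, 120, 120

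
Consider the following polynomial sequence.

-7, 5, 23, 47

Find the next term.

Δ: 12, 18, 24
Δ²: 6, 6
Second differences constant at 6.
24 + 6 = 30;  47 + 30 = 77

77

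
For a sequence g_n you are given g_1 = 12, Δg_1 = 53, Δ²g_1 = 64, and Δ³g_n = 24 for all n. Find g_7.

1770

Build the table forward from the leading diagonal:
D3: 24, 24, 24, 24, 24, 24, 24
D2: 64, 88, 112, 136, 160, 184, 208
D1: 53, 117, 205, 317, 453, 613, 797
g: 12, 65, 182, 387, 704, 1157, 1770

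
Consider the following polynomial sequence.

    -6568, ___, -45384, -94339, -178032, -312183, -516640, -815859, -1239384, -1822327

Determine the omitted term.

Using the last 8 terms:
First differences: -48955  -83693  -134151  -204457  -299219  -423525  -582943
Second differences: -34738  -50458  -70306  -94762  -124306  -159418
Third differences: -15720  -19848  -24456  -29544  -35112
Fourth differences: -4128  -4608  -5088  -5568
Fifth differences: -480  -480  -480
Constant fifth difference = -480.
Extend backward: -4128 + 480 = -3648;  -15720 + 3648 = -12072;  -34738 + 12072 = -22666;  -48955 + 22666 = -26289;  -45384 + 26289 = -19095

-19095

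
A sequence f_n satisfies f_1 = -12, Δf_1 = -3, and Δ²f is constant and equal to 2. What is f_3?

-16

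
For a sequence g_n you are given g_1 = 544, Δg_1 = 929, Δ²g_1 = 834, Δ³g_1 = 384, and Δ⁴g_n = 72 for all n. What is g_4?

Build the table forward from the leading diagonal:
Δ⁴: 72, 72, 72, 72
Δ³: 384, 456, 528, 600
Δ²: 834, 1218, 1674, 2202
Δ: 929, 1763, 2981, 4655
g: 544, 1473, 3236, 6217

6217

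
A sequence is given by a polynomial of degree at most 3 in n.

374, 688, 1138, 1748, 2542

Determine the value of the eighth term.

Δ: 314 , 450 , 610 , 794
Δ²: 136 , 160 , 184
Δ³: 24 , 24
Third differences constant at 24.
184 + 24 = 208;  794 + 208 = 1002;  2542 + 1002 = 3544
208 + 24 = 232;  1002 + 232 = 1234;  3544 + 1234 = 4778
232 + 24 = 256;  1234 + 256 = 1490;  4778 + 1490 = 6268

6268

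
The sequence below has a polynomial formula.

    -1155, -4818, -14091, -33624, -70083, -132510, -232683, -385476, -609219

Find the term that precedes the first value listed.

D1: -3663, -9273, -19533, -36459, -62427, -100173, -152793, -223743
D2: -5610, -10260, -16926, -25968, -37746, -52620, -70950
D3: -4650, -6666, -9042, -11778, -14874, -18330
D4: -2016, -2376, -2736, -3096, -3456
D5: -360, -360, -360, -360
The fifth differences are constant at -360.
Work back: -2016 + 360 = -1656;  -4650 + 1656 = -2994;  -5610 + 2994 = -2616;  -3663 + 2616 = -1047;  -1155 + 1047 = -108

-108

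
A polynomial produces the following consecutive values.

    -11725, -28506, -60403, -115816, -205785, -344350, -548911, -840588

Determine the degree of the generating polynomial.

5

Δ: -16781, -31897, -55413, -89969, -138565, -204561, -291677
Δ²: -15116, -23516, -34556, -48596, -65996, -87116
Δ³: -8400, -11040, -14040, -17400, -21120
Δ⁴: -2640, -3000, -3360, -3720
Δ⁵: -360, -360, -360
The fifth differences are constant, so the polynomial has degree 5.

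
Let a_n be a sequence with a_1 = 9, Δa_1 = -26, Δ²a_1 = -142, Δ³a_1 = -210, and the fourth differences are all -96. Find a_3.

Build the table forward from the leading diagonal:
D4: -96, -96, -96
D3: -210, -306, -402
D2: -142, -352, -658
D1: -26, -168, -520
a: 9, -17, -185

-185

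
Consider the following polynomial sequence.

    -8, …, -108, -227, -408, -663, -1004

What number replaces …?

Using the last 5 terms:
D1: -119  -181  -255  -341
D2: -62  -74  -86
D3: -12  -12
Constant third difference = -12.
Extend backward: -62 + 12 = -50;  -119 + 50 = -69;  -108 + 69 = -39

-39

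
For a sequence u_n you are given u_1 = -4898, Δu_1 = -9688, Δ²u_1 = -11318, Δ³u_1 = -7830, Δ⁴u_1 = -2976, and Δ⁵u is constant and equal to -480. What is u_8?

Build the table forward from the leading diagonal:
Δ⁵: -480, -480, -480, -480, -480, -480, -480, -480
Δ⁴: -2976, -3456, -3936, -4416, -4896, -5376, -5856, -6336
Δ³: -7830, -10806, -14262, -18198, -22614, -27510, -32886, -38742
Δ²: -11318, -19148, -29954, -44216, -62414, -85028, -112538, -145424
Δ: -9688, -21006, -40154, -70108, -114324, -176738, -261766, -374304
u: -4898, -14586, -35592, -75746, -145854, -260178, -436916, -698682

-698682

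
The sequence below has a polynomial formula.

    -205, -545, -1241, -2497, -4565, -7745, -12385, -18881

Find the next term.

-340 , -696 , -1256 , -2068 , -3180 , -4640 , -6496
-356 , -560 , -812 , -1112 , -1460 , -1856
-204 , -252 , -300 , -348 , -396
-48 , -48 , -48 , -48
The fourth differences are constant (-48).
-396 − 48 = -444;  -1856 − 444 = -2300;  -6496 − 2300 = -8796;  -18881 − 8796 = -27677

-27677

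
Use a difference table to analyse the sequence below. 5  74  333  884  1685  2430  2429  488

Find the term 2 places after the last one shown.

-17230

69 , 259 , 551 , 801 , 745 , -1 , -1941
190 , 292 , 250 , -56 , -746 , -1940
102 , -42 , -306 , -690 , -1194
-144 , -264 , -384 , -504
-120 , -120 , -120
The fifth differences are constant (-120).
-504 − 120 = -624;  -1194 − 624 = -1818;  -1940 − 1818 = -3758;  -1941 − 3758 = -5699;  488 − 5699 = -5211
-624 − 120 = -744;  -1818 − 744 = -2562;  -3758 − 2562 = -6320;  -5699 − 6320 = -12019;  -5211 − 12019 = -17230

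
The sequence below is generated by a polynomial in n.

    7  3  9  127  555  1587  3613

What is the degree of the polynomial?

D1: -4, 6, 118, 428, 1032, 2026
D2: 10, 112, 310, 604, 994
D3: 102, 198, 294, 390
D4: 96, 96, 96
The fourth differences are constant, so the polynomial has degree 4.

4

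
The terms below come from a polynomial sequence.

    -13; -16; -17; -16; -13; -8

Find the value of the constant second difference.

2

Δ: -3, -1, 1, 3, 5
Δ²: 2, 2, 2, 2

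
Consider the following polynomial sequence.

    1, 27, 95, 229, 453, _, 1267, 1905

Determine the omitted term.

Using the first 5 terms:
Δ: 26, 68, 134, 224
Δ²: 42, 66, 90
Δ³: 24, 24
Constant third difference = 24.
Extend forward: 90 + 24 = 114;  224 + 114 = 338;  453 + 338 = 791

791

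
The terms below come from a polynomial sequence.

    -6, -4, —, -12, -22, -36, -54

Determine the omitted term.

-6

Using the last 4 terms:
First differences: -10, -14, -18
Second differences: -4, -4
Constant second difference = -4.
Extend backward: -10 + 4 = -6;  -12 + 6 = -6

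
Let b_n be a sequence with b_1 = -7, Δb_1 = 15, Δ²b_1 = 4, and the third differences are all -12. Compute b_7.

-97

Build the table forward from the leading diagonal:
Δ³: -12, -12, -12, -12, -12, -12, -12
Δ²: 4, -8, -20, -32, -44, -56, -68
Δ: 15, 19, 11, -9, -41, -85, -141
b: -7, 8, 27, 38, 29, -12, -97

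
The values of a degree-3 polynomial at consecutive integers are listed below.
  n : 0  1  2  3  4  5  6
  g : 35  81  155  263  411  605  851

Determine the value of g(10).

D1: 46, 74, 108, 148, 194, 246
D2: 28, 34, 40, 46, 52
D3: 6, 6, 6, 6
The third differences are constant (6).
52 + 6 = 58;  246 + 58 = 304;  851 + 304 = 1155
58 + 6 = 64;  304 + 64 = 368;  1155 + 368 = 1523
64 + 6 = 70;  368 + 70 = 438;  1523 + 438 = 1961
70 + 6 = 76;  438 + 76 = 514;  1961 + 514 = 2475

2475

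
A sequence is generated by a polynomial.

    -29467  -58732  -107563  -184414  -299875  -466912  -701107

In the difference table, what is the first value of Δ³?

-8454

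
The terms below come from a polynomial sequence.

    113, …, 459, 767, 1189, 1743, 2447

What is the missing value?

247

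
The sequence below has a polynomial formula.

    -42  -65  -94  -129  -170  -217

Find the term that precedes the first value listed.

-25

First differences: -23, -29, -35, -41, -47
Second differences: -6, -6, -6, -6
The second differences are constant at -6.
Work back: -23 + 6 = -17;  -42 + 17 = -25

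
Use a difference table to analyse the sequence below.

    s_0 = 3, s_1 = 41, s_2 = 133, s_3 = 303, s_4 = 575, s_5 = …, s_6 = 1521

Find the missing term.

973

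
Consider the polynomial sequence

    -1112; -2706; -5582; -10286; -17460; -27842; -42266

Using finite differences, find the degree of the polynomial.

4

First differences: -1594, -2876, -4704, -7174, -10382, -14424
Second differences: -1282, -1828, -2470, -3208, -4042
Third differences: -546, -642, -738, -834
Fourth differences: -96, -96, -96
The fourth differences are constant, so the polynomial has degree 4.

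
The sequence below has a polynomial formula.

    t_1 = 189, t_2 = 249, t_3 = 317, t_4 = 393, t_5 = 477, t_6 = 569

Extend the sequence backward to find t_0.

D1: 60  68  76  84  92
D2: 8  8  8  8
The second differences are constant at 8.
Work back: 60 − 8 = 52;  189 − 52 = 137

137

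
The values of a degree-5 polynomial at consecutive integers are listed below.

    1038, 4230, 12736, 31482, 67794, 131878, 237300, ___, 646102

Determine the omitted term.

Using the first 7 terms:
3192, 8506, 18746, 36312, 64084, 105422
5314, 10240, 17566, 27772, 41338
4926, 7326, 10206, 13566
2400, 2880, 3360
480, 480
Constant fifth difference = 480.
Extend forward: 3360 + 480 = 3840;  13566 + 3840 = 17406;  41338 + 17406 = 58744;  105422 + 58744 = 164166;  237300 + 164166 = 401466

401466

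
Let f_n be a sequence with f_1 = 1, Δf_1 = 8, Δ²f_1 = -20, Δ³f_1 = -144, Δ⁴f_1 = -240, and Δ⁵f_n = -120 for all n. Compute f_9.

Build the table forward from the leading diagonal:
Δ⁵: -120, -120, -120, -120, -120, -120, -120, -120, -120
Δ⁴: -240, -360, -480, -600, -720, -840, -960, -1080, -1200
Δ³: -144, -384, -744, -1224, -1824, -2544, -3384, -4344, -5424
Δ²: -20, -164, -548, -1292, -2516, -4340, -6884, -10268, -14612
Δ: 8, -12, -176, -724, -2016, -4532, -8872, -15756, -26024
f: 1, 9, -3, -179, -903, -2919, -7451, -16323, -32079

-32079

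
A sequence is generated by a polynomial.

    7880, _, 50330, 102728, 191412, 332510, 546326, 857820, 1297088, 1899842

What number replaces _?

21786

Using the last 8 terms:
Δ: 52398  88684  141098  213816  311494  439268  602754
Δ²: 36286  52414  72718  97678  127774  163486
Δ³: 16128  20304  24960  30096  35712
Δ⁴: 4176  4656  5136  5616
Δ⁵: 480  480  480
Constant fifth difference = 480.
Extend backward: 4176 − 480 = 3696;  16128 − 3696 = 12432;  36286 − 12432 = 23854;  52398 − 23854 = 28544;  50330 − 28544 = 21786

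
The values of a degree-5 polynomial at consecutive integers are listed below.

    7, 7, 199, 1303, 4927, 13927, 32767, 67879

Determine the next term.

First differences: 0, 192, 1104, 3624, 9000, 18840, 35112
Second differences: 192, 912, 2520, 5376, 9840, 16272
Third differences: 720, 1608, 2856, 4464, 6432
Fourth differences: 888, 1248, 1608, 1968
Fifth differences: 360, 360, 360
Constant fifth difference = 360, so extend:
1968 + 360 = 2328;  6432 + 2328 = 8760;  16272 + 8760 = 25032;  35112 + 25032 = 60144;  67879 + 60144 = 128023

128023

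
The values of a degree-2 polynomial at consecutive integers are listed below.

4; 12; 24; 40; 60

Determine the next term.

84

8 , 12 , 16 , 20
4 , 4 , 4
Constant second difference = 4, so extend:
20 + 4 = 24;  60 + 24 = 84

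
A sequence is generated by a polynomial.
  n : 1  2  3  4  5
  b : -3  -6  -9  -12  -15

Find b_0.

D1: -3  -3  -3  -3
The first differences are constant at -3.
Work back: -3 + 3 = 0

0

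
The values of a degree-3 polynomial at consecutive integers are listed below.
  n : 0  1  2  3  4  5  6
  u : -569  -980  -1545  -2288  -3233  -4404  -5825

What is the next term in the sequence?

First differences: -411 , -565 , -743 , -945 , -1171 , -1421
Second differences: -154 , -178 , -202 , -226 , -250
Third differences: -24 , -24 , -24 , -24
The third differences are constant (-24).
-250 − 24 = -274;  -1421 − 274 = -1695;  -5825 − 1695 = -7520

-7520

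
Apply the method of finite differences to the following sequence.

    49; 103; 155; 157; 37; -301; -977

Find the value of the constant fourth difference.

Δ: 54, 52, 2, -120, -338, -676
Δ²: -2, -50, -122, -218, -338
Δ³: -48, -72, -96, -120
Δ⁴: -24, -24, -24

-24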